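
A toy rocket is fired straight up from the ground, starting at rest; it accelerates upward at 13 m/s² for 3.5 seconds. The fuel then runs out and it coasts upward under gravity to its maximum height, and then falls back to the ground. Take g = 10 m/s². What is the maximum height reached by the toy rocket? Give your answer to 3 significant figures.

183 m

Phase 1 (powered ascent): v₀ = 0 m/s, a = 13 m/s².
v = v₀ + at = 0 + (13)(3.5) = 45.5 m/s
Δx = v₀t + ½at² = 0·3.5 + 0.5·13·3.5² = 79.6 m

Phase 2 (coasting upward): v₀ = 45.5 m/s, a = -10 m/s².
v = v₀ + at → t = (0 − 45.5) / -10 = 4.55 s
v² = v₀² + 2aΔx → Δx = (0² − 45.5²)/(2·-10) = 104 m
Maximum height = 79.6 + 104 = 183 m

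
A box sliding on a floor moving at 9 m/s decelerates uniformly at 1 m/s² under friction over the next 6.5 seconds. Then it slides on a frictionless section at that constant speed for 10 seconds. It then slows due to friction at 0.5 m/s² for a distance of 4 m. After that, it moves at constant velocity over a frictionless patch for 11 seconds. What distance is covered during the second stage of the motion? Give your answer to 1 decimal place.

25.0 m

Phase 1 (decelerating): v₀ = 9.00 m/s, a = -1 m/s².
v = v₀ + at = 9.00 + (-1)(6.5) = 2.50 m/s
Δx = v₀t + ½at² = 9.00·6.5 + 0.5·-1·6.5² = 37.4 m

Phase 2 (constant speed): v₀ = 2.50 m/s, a = 0 m/s².
v = v₀ + at = 2.50 + (0)(10) = 2.50 m/s
Δx = v₀t + ½at² = 2.50·10 + 0.5·0·10² = 25.0 m
Distance in phase 2 = 25.0 m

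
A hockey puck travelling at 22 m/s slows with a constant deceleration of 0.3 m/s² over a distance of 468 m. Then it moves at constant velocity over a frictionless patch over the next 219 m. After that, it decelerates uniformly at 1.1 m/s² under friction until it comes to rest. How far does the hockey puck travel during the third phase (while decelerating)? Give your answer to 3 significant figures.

Phase 1 (decelerating): v₀ = 22.0 m/s, a = -0.3 m/s².
v² = v₀² + 2aΔx = 22.0² + 2·-0.3·468 = 203 → v = 14.3 m/s
t = (v − v₀)/a = (14.3 − 22.0)/-0.3 = 25.8 s

Phase 2 (constant speed): v₀ = 14.3 m/s, a = 0 m/s².
Constant speed: t = d/v = 219/14.3 = 15.4 s

Phase 3 (decelerating): v₀ = 14.3 m/s, a = -1.1 m/s².
v = v₀ + at → t = (0 − 14.3) / -1.1 = 13.0 s
v² = v₀² + 2aΔx → Δx = (0² − 14.3²)/(2·-1.1) = 92.4 m
Distance in phase 3 = 92.4 m

92.4 m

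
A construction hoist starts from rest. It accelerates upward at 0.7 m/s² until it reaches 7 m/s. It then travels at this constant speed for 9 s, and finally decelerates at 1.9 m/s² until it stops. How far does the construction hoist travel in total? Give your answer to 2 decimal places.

110.89 m

Phase 1 (accelerating): v₀ = 0 m/s, a = 0.7 m/s².
v = v₀ + at → t = (7 − 0) / 0.7 = 10.0 s
v² = v₀² + 2aΔx → Δx = (7² − 0²)/(2·0.7) = 35.0 m

Phase 2 (constant speed): v₀ = 7.00 m/s, a = 0 m/s².
v = v₀ + at = 7.00 + (0)(9) = 7.00 m/s
Δx = v₀t + ½at² = 7.00·9 + 0.5·0·9² = 63.0 m

Phase 3 (decelerating): v₀ = 7.00 m/s, a = -1.9 m/s².
v = v₀ + at → t = (0 − 7.00) / -1.9 = 3.68 s
v² = v₀² + 2aΔx → Δx = (0² − 7.00²)/(2·-1.9) = 12.9 m
Total distance = 35.0 + 63.0 + 12.9 = 111 m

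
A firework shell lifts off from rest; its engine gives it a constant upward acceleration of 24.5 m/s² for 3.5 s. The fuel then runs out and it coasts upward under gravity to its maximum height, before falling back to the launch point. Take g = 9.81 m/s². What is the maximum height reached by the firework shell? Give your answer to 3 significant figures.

Phase 1 (powered ascent): v₀ = 0 m/s, a = 24.5 m/s².
v = v₀ + at = 0 + (24.5)(3.5) = 85.8 m/s
Δx = v₀t + ½at² = 0·3.5 + 0.5·24.5·3.5² = 150 m

Phase 2 (coasting upward): v₀ = 85.8 m/s, a = -9.81 m/s².
v = v₀ + at → t = (0 − 85.8) / -9.81 = 8.74 s
v² = v₀² + 2aΔx → Δx = (0² − 85.8²)/(2·-9.81) = 375 m
Maximum height = 150 + 375 = 525 m

525 m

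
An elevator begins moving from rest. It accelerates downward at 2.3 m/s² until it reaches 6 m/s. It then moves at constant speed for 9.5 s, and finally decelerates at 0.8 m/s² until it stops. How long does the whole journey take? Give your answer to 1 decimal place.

19.6 s

Phase 1 (accelerating): v₀ = 0 m/s, a = 2.3 m/s².
v = v₀ + at → t = (6 − 0) / 2.3 = 2.61 s
v² = v₀² + 2aΔx → Δx = (6² − 0²)/(2·2.3) = 7.83 m

Phase 2 (constant speed): v₀ = 6.00 m/s, a = 0 m/s².
v = v₀ + at = 6.00 + (0)(9.5) = 6.00 m/s
Δx = v₀t + ½at² = 6.00·9.5 + 0.5·0·9.5² = 57.0 m

Phase 3 (decelerating): v₀ = 6.00 m/s, a = -0.8 m/s².
v = v₀ + at → t = (0 − 6.00) / -0.8 = 7.50 s
v² = v₀² + 2aΔx → Δx = (0² − 6.00²)/(2·-0.8) = 22.5 m
Total time = 2.61 + 9.50 + 7.50 = 19.6 s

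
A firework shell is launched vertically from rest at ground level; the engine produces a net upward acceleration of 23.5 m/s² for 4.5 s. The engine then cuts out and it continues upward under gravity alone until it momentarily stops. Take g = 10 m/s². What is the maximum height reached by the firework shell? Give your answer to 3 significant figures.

Phase 1 (powered ascent): v₀ = 0 m/s, a = 23.5 m/s².
v = v₀ + at = 0 + (23.5)(4.5) = 106 m/s
Δx = v₀t + ½at² = 0·4.5 + 0.5·23.5·4.5² = 238 m

Phase 2 (coasting upward): v₀ = 106 m/s, a = -10 m/s².
v = v₀ + at → t = (0 − 106) / -10 = 10.6 s
v² = v₀² + 2aΔx → Δx = (0² − 106²)/(2·-10) = 559 m
Maximum height = 238 + 559 = 797 m

797 m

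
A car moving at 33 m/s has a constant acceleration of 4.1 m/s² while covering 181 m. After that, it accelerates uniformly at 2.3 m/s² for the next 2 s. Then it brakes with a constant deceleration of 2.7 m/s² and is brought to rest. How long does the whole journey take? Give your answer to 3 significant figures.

26.8 s

Phase 1 (accelerating): v₀ = 33.0 m/s, a = 4.1 m/s².
v² = v₀² + 2aΔx = 33.0² + 2·4.1·181 = 2570 → v = 50.7 m/s
t = (v − v₀)/a = (50.7 − 33.0)/4.1 = 4.32 s

Phase 2 (accelerating): v₀ = 50.7 m/s, a = 2.3 m/s².
v = v₀ + at = 50.7 + (2.3)(2) = 55.3 m/s
Δx = v₀t + ½at² = 50.7·2 + 0.5·2.3·2² = 106 m

Phase 3 (decelerating): v₀ = 55.3 m/s, a = -2.7 m/s².
v = v₀ + at → t = (0 − 55.3) / -2.7 = 20.5 s
v² = v₀² + 2aΔx → Δx = (0² − 55.3²)/(2·-2.7) = 567 m
Total time = 4.32 + 2.00 + 20.5 = 26.8 s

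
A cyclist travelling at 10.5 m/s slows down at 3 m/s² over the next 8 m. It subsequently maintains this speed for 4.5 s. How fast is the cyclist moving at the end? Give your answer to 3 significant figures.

Phase 1 (decelerating): v₀ = 10.5 m/s, a = -3 m/s².
v² = v₀² + 2aΔx = 10.5² + 2·-3·8 = 62.2 → v = 7.89 m/s
t = (v − v₀)/a = (7.89 − 10.5)/-3 = 0.870 s

Phase 2 (constant speed): v₀ = 7.89 m/s, a = 0 m/s².
v = v₀ + at = 7.89 + (0)(4.5) = 7.89 m/s
Δx = v₀t + ½at² = 7.89·4.5 + 0.5·0·4.5² = 35.5 m
Final speed = 7.89 m/s

7.89 m/s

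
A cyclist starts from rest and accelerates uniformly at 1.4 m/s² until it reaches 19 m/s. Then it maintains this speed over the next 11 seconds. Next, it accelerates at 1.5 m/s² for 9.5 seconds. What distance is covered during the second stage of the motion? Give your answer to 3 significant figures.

Phase 1 (accelerating): v₀ = 0 m/s, a = 1.4 m/s².
v = v₀ + at → t = (19 − 0) / 1.4 = 13.6 s
v² = v₀² + 2aΔx → Δx = (19² − 0²)/(2·1.4) = 129 m

Phase 2 (constant speed): v₀ = 19.0 m/s, a = 0 m/s².
v = v₀ + at = 19.0 + (0)(11) = 19.0 m/s
Δx = v₀t + ½at² = 19.0·11 + 0.5·0·11² = 209 m
Distance in phase 2 = 209 m

209 m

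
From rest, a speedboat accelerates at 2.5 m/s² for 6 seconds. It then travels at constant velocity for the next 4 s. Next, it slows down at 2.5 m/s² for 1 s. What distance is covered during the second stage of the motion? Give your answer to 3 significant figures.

60.0 m

Phase 1 (accelerating): v₀ = 0 m/s, a = 2.5 m/s².
v = v₀ + at = 0 + (2.5)(6) = 15.0 m/s
Δx = v₀t + ½at² = 0·6 + 0.5·2.5·6² = 45.0 m

Phase 2 (constant speed): v₀ = 15.0 m/s, a = 0 m/s².
v = v₀ + at = 15.0 + (0)(4) = 15.0 m/s
Δx = v₀t + ½at² = 15.0·4 + 0.5·0·4² = 60.0 m
Distance in phase 2 = 60.0 m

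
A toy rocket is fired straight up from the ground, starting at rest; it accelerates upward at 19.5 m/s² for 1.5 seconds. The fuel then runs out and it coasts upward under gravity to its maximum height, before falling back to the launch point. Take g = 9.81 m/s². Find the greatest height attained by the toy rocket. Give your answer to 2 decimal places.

65.54 m

Phase 1 (powered ascent): v₀ = 0 m/s, a = 19.5 m/s².
v = v₀ + at = 0 + (19.5)(1.5) = 29.2 m/s
Δx = v₀t + ½at² = 0·1.5 + 0.5·19.5·1.5² = 21.9 m

Phase 2 (coasting upward): v₀ = 29.2 m/s, a = -9.81 m/s².
v = v₀ + at → t = (0 − 29.2) / -9.81 = 2.98 s
v² = v₀² + 2aΔx → Δx = (0² − 29.2²)/(2·-9.81) = 43.6 m
Maximum height = 21.9 + 43.6 = 65.5 m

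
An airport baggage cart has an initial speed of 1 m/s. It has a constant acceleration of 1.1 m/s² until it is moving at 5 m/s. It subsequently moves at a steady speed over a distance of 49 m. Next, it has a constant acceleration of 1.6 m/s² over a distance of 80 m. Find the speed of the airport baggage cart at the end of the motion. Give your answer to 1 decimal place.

16.8 m/s

Phase 1 (accelerating): v₀ = 1.00 m/s, a = 1.1 m/s².
v = v₀ + at → t = (5 − 1.00) / 1.1 = 3.64 s
v² = v₀² + 2aΔx → Δx = (5² − 1.00²)/(2·1.1) = 10.9 m

Phase 2 (constant speed): v₀ = 5.00 m/s, a = 0 m/s².
Constant speed: t = d/v = 49/5.00 = 9.80 s

Phase 3 (accelerating): v₀ = 5.00 m/s, a = 1.6 m/s².
v² = v₀² + 2aΔx = 5.00² + 2·1.6·80 = 281 → v = 16.8 m/s
t = (v − v₀)/a = (16.8 − 5.00)/1.6 = 7.35 s
Final speed = 16.8 m/s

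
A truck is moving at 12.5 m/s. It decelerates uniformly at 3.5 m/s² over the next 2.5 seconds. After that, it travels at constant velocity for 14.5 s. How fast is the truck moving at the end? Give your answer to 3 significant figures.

Phase 1 (decelerating): v₀ = 12.5 m/s, a = -3.5 m/s².
v = v₀ + at = 12.5 + (-3.5)(2.5) = 3.75 m/s
Δx = v₀t + ½at² = 12.5·2.5 + 0.5·-3.5·2.5² = 20.3 m

Phase 2 (constant speed): v₀ = 3.75 m/s, a = 0 m/s².
v = v₀ + at = 3.75 + (0)(14.5) = 3.75 m/s
Δx = v₀t + ½at² = 3.75·14.5 + 0.5·0·14.5² = 54.4 m
Final speed = 3.75 m/s

3.75 m/s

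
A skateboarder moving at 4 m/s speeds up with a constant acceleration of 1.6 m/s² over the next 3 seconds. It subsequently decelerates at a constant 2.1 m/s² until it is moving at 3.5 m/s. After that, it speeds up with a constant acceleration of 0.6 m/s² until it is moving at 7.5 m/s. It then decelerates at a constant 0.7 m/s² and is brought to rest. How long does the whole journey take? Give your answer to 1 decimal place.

Phase 1 (accelerating): v₀ = 4.00 m/s, a = 1.6 m/s².
v = v₀ + at = 4.00 + (1.6)(3) = 8.80 m/s
Δx = v₀t + ½at² = 4.00·3 + 0.5·1.6·3² = 19.2 m

Phase 2 (decelerating): v₀ = 8.80 m/s, a = -2.1 m/s².
v = v₀ + at → t = (3.5 − 8.80) / -2.1 = 2.52 s
v² = v₀² + 2aΔx → Δx = (3.5² − 8.80²)/(2·-2.1) = 15.5 m

Phase 3 (accelerating): v₀ = 3.50 m/s, a = 0.6 m/s².
v = v₀ + at → t = (7.5 − 3.50) / 0.6 = 6.67 s
v² = v₀² + 2aΔx → Δx = (7.5² − 3.50²)/(2·0.6) = 36.7 m

Phase 4 (decelerating): v₀ = 7.50 m/s, a = -0.7 m/s².
v = v₀ + at → t = (0 − 7.50) / -0.7 = 10.7 s
v² = v₀² + 2aΔx → Δx = (0² − 7.50²)/(2·-0.7) = 40.2 m
Total time = 3.00 + 2.52 + 6.67 + 10.7 = 22.9 s

22.9 s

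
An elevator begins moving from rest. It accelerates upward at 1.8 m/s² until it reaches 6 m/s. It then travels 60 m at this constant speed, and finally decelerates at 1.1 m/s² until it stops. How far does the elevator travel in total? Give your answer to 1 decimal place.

86.4 m

Phase 1 (accelerating): v₀ = 0 m/s, a = 1.8 m/s².
v = v₀ + at → t = (6 − 0) / 1.8 = 3.33 s
v² = v₀² + 2aΔx → Δx = (6² − 0²)/(2·1.8) = 10.0 m

Phase 2 (constant speed): v₀ = 6.00 m/s, a = 0 m/s².
Constant speed: t = d/v = 60/6.00 = 10.0 s

Phase 3 (decelerating): v₀ = 6.00 m/s, a = -1.1 m/s².
v = v₀ + at → t = (0 − 6.00) / -1.1 = 5.45 s
v² = v₀² + 2aΔx → Δx = (0² − 6.00²)/(2·-1.1) = 16.4 m
Total distance = 10.0 + 60.0 + 16.4 = 86.4 m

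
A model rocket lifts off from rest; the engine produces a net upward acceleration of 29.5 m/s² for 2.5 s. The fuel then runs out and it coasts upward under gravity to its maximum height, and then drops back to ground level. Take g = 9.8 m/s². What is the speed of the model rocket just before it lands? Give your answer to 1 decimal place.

85.1 m/s

Phase 1 (powered ascent): v₀ = 0 m/s, a = 29.5 m/s².
v = v₀ + at = 0 + (29.5)(2.5) = 73.8 m/s
Δx = v₀t + ½at² = 0·2.5 + 0.5·29.5·2.5² = 92.2 m

Phase 2 (coasting upward): v₀ = 73.8 m/s, a = -9.8 m/s².
v = v₀ + at → t = (0 − 73.8) / -9.8 = 7.53 s
v² = v₀² + 2aΔx → Δx = (0² − 73.8²)/(2·-9.8) = 278 m

Phase 3 (free fall): v₀ = 0 m/s, a = -9.8 m/s².
Falls 370 m from rest: t = √(2·370/9.8) = 8.69 s; v = g·t = 85.1 m/s.
Impact speed = 85.1 m/s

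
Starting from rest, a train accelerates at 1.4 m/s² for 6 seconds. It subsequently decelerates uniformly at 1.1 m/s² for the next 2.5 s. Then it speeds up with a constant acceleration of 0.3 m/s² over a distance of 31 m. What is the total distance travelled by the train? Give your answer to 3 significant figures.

Phase 1 (accelerating): v₀ = 0 m/s, a = 1.4 m/s².
v = v₀ + at = 0 + (1.4)(6) = 8.40 m/s
Δx = v₀t + ½at² = 0·6 + 0.5·1.4·6² = 25.2 m

Phase 2 (decelerating): v₀ = 8.40 m/s, a = -1.1 m/s².
v = v₀ + at = 8.40 + (-1.1)(2.5) = 5.65 m/s
Δx = v₀t + ½at² = 8.40·2.5 + 0.5·-1.1·2.5² = 17.6 m

Phase 3 (accelerating): v₀ = 5.65 m/s, a = 0.3 m/s².
v² = v₀² + 2aΔx = 5.65² + 2·0.3·31 = 50.5 → v = 7.11 m/s
t = (v − v₀)/a = (7.11 − 5.65)/0.3 = 4.86 s
Total distance = 25.2 + 17.6 + 31.0 = 73.8 m

73.8 m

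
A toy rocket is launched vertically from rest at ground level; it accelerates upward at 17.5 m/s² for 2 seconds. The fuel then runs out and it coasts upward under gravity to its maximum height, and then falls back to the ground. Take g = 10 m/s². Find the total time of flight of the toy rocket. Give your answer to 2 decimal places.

Phase 1 (powered ascent): v₀ = 0 m/s, a = 17.5 m/s².
v = v₀ + at = 0 + (17.5)(2) = 35.0 m/s
Δx = v₀t + ½at² = 0·2 + 0.5·17.5·2² = 35.0 m

Phase 2 (coasting upward): v₀ = 35.0 m/s, a = -10 m/s².
v = v₀ + at → t = (0 − 35.0) / -10 = 3.50 s
v² = v₀² + 2aΔx → Δx = (0² − 35.0²)/(2·-10) = 61.2 m

Phase 3 (free fall): v₀ = 0 m/s, a = -10 m/s².
Falls 96.2 m from rest: t = √(2·96.2/10) = 4.39 s; v = g·t = 43.9 m/s.
Total time = 2.00 + 3.50 + 4.39 = 9.89 s

9.89 s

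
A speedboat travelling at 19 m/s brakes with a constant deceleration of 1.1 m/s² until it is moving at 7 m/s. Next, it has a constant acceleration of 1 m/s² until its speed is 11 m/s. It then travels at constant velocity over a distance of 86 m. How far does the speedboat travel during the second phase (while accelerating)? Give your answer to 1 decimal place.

Phase 1 (decelerating): v₀ = 19.0 m/s, a = -1.1 m/s².
v = v₀ + at → t = (7 − 19.0) / -1.1 = 10.9 s
v² = v₀² + 2aΔx → Δx = (7² − 19.0²)/(2·-1.1) = 142 m

Phase 2 (accelerating): v₀ = 7.00 m/s, a = 1 m/s².
v = v₀ + at → t = (11 − 7.00) / 1 = 4.00 s
v² = v₀² + 2aΔx → Δx = (11² − 7.00²)/(2·1) = 36.0 m
Distance in phase 2 = 36.0 m

36.0 m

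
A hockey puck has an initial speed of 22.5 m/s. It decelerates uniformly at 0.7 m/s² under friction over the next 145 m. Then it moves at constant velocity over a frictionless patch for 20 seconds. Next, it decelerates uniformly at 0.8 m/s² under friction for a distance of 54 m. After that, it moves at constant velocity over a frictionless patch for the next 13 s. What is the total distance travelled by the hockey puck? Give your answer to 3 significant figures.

739 m

Phase 1 (decelerating): v₀ = 22.5 m/s, a = -0.7 m/s².
v² = v₀² + 2aΔx = 22.5² + 2·-0.7·145 = 303 → v = 17.4 m/s
t = (v − v₀)/a = (17.4 − 22.5)/-0.7 = 7.27 s

Phase 2 (constant speed): v₀ = 17.4 m/s, a = 0 m/s².
v = v₀ + at = 17.4 + (0)(20) = 17.4 m/s
Δx = v₀t + ½at² = 17.4·20 + 0.5·0·20² = 348 m

Phase 3 (decelerating): v₀ = 17.4 m/s, a = -0.8 m/s².
v² = v₀² + 2aΔx = 17.4² + 2·-0.8·54 = 217 → v = 14.7 m/s
t = (v − v₀)/a = (14.7 − 17.4)/-0.8 = 3.36 s

Phase 4 (constant speed): v₀ = 14.7 m/s, a = 0 m/s².
v = v₀ + at = 14.7 + (0)(13) = 14.7 m/s
Δx = v₀t + ½at² = 14.7·13 + 0.5·0·13² = 191 m
Total distance = 145 + 348 + 54.0 + 191 = 739 m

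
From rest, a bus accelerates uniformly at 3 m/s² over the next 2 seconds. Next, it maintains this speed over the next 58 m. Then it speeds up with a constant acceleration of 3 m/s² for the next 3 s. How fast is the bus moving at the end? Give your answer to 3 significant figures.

Phase 1 (accelerating): v₀ = 0 m/s, a = 3 m/s².
v = v₀ + at = 0 + (3)(2) = 6.00 m/s
Δx = v₀t + ½at² = 0·2 + 0.5·3·2² = 6.00 m

Phase 2 (constant speed): v₀ = 6.00 m/s, a = 0 m/s².
Constant speed: t = d/v = 58/6.00 = 9.67 s

Phase 3 (accelerating): v₀ = 6.00 m/s, a = 3 m/s².
v = v₀ + at = 6.00 + (3)(3) = 15.0 m/s
Δx = v₀t + ½at² = 6.00·3 + 0.5·3·3² = 31.5 m
Final speed = 15.0 m/s

15.0 m/s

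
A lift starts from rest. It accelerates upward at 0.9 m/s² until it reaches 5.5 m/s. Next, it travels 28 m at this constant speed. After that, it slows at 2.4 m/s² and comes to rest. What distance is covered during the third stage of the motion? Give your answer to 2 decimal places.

6.30 m

Phase 1 (accelerating): v₀ = 0 m/s, a = 0.9 m/s².
v = v₀ + at → t = (5.5 − 0) / 0.9 = 6.11 s
v² = v₀² + 2aΔx → Δx = (5.5² − 0²)/(2·0.9) = 16.8 m

Phase 2 (constant speed): v₀ = 5.50 m/s, a = 0 m/s².
Constant speed: t = d/v = 28/5.50 = 5.09 s

Phase 3 (decelerating): v₀ = 5.50 m/s, a = -2.4 m/s².
v = v₀ + at → t = (0 − 5.50) / -2.4 = 2.29 s
v² = v₀² + 2aΔx → Δx = (0² − 5.50²)/(2·-2.4) = 6.30 m
Distance in phase 3 = 6.30 m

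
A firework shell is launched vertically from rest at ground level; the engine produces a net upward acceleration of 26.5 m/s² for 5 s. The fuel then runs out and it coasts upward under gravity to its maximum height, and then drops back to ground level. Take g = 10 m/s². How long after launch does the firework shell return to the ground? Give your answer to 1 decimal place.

33.8 s

Phase 1 (powered ascent): v₀ = 0 m/s, a = 26.5 m/s².
v = v₀ + at = 0 + (26.5)(5) = 132 m/s
Δx = v₀t + ½at² = 0·5 + 0.5·26.5·5² = 331 m

Phase 2 (coasting upward): v₀ = 132 m/s, a = -10 m/s².
v = v₀ + at → t = (0 − 132) / -10 = 13.2 s
v² = v₀² + 2aΔx → Δx = (0² − 132²)/(2·-10) = 878 m

Phase 3 (free fall): v₀ = 0 m/s, a = -10 m/s².
Falls 1210 m from rest: t = √(2·1210/10) = 15.6 s; v = g·t = 156 m/s.
Total time = 5.00 + 13.2 + 15.6 = 33.8 s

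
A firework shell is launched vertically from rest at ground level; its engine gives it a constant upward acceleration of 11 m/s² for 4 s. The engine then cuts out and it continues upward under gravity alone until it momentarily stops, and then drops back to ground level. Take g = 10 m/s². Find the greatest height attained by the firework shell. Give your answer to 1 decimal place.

184.8 m

Phase 1 (powered ascent): v₀ = 0 m/s, a = 11 m/s².
v = v₀ + at = 0 + (11)(4) = 44.0 m/s
Δx = v₀t + ½at² = 0·4 + 0.5·11·4² = 88.0 m

Phase 2 (coasting upward): v₀ = 44.0 m/s, a = -10 m/s².
v = v₀ + at → t = (0 − 44.0) / -10 = 4.40 s
v² = v₀² + 2aΔx → Δx = (0² − 44.0²)/(2·-10) = 96.8 m
Maximum height = 88.0 + 96.8 = 185 m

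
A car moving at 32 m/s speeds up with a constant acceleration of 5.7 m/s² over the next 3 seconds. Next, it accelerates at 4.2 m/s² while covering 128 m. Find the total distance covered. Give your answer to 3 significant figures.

Phase 1 (accelerating): v₀ = 32.0 m/s, a = 5.7 m/s².
v = v₀ + at = 32.0 + (5.7)(3) = 49.1 m/s
Δx = v₀t + ½at² = 32.0·3 + 0.5·5.7·3² = 122 m

Phase 2 (accelerating): v₀ = 49.1 m/s, a = 4.2 m/s².
v² = v₀² + 2aΔx = 49.1² + 2·4.2·128 = 3490 → v = 59.0 m/s
t = (v − v₀)/a = (59.0 − 49.1)/4.2 = 2.37 s
Total distance = 122 + 128 = 250 m

250 m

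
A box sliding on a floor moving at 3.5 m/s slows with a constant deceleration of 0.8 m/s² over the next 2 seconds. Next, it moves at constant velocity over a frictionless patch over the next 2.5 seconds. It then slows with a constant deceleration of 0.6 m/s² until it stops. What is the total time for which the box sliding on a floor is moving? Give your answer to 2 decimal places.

7.67 s

Phase 1 (decelerating): v₀ = 3.50 m/s, a = -0.8 m/s².
v = v₀ + at = 3.50 + (-0.8)(2) = 1.90 m/s
Δx = v₀t + ½at² = 3.50·2 + 0.5·-0.8·2² = 5.40 m

Phase 2 (constant speed): v₀ = 1.90 m/s, a = 0 m/s².
v = v₀ + at = 1.90 + (0)(2.5) = 1.90 m/s
Δx = v₀t + ½at² = 1.90·2.5 + 0.5·0·2.5² = 4.75 m

Phase 3 (decelerating): v₀ = 1.90 m/s, a = -0.6 m/s².
v = v₀ + at → t = (0 − 1.90) / -0.6 = 3.17 s
v² = v₀² + 2aΔx → Δx = (0² − 1.90²)/(2·-0.6) = 3.01 m
Total time = 2.00 + 2.50 + 3.17 = 7.67 s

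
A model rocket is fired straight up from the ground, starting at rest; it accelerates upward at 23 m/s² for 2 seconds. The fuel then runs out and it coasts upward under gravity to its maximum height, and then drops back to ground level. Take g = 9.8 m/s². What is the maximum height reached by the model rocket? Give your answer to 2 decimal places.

Phase 1 (powered ascent): v₀ = 0 m/s, a = 23 m/s².
v = v₀ + at = 0 + (23)(2) = 46.0 m/s
Δx = v₀t + ½at² = 0·2 + 0.5·23·2² = 46.0 m

Phase 2 (coasting upward): v₀ = 46.0 m/s, a = -9.8 m/s².
v = v₀ + at → t = (0 − 46.0) / -9.8 = 4.69 s
v² = v₀² + 2aΔx → Δx = (0² − 46.0²)/(2·-9.8) = 108 m
Maximum height = 46.0 + 108 = 154 m

153.96 m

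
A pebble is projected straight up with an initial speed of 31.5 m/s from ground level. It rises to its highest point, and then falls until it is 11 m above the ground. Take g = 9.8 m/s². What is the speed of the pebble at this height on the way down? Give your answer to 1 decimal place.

Phase 1 (rising): v₀ = 31.5 m/s, a = -9.8 m/s².
v = v₀ + at → t = (0 − 31.5) / -9.8 = 3.21 s
v² = v₀² + 2aΔx → Δx = (0² − 31.5²)/(2·-9.8) = 50.6 m

Phase 2 (falling): v₀ = 0 m/s, a = -9.8 m/s².
Falls 39.6 m from rest: t = √(2·39.6/9.8) = 2.84 s; v = g·t = 27.9 m/s.
Final speed = 27.9 m/s

27.9 m/s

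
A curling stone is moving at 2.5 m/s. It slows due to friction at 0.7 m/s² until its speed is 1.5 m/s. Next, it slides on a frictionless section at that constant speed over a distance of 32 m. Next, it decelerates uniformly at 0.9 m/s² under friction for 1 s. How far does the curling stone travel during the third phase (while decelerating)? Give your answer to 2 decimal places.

Phase 1 (decelerating): v₀ = 2.50 m/s, a = -0.7 m/s².
v = v₀ + at → t = (1.5 − 2.50) / -0.7 = 1.43 s
v² = v₀² + 2aΔx → Δx = (1.5² − 2.50²)/(2·-0.7) = 2.86 m

Phase 2 (constant speed): v₀ = 1.50 m/s, a = 0 m/s².
Constant speed: t = d/v = 32/1.50 = 21.3 s

Phase 3 (decelerating): v₀ = 1.50 m/s, a = -0.9 m/s².
v = v₀ + at = 1.50 + (-0.9)(1) = 0.600 m/s
Δx = v₀t + ½at² = 1.50·1 + 0.5·-0.9·1² = 1.05 m
Distance in phase 3 = 1.05 m

1.05 m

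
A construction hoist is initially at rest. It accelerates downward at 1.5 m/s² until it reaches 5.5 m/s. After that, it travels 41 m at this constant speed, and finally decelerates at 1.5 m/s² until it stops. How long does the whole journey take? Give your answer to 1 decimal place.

Phase 1 (accelerating): v₀ = 0 m/s, a = 1.5 m/s².
v = v₀ + at → t = (5.5 − 0) / 1.5 = 3.67 s
v² = v₀² + 2aΔx → Δx = (5.5² − 0²)/(2·1.5) = 10.1 m

Phase 2 (constant speed): v₀ = 5.50 m/s, a = 0 m/s².
Constant speed: t = d/v = 41/5.50 = 7.45 s

Phase 3 (decelerating): v₀ = 5.50 m/s, a = -1.5 m/s².
v = v₀ + at → t = (0 − 5.50) / -1.5 = 3.67 s
v² = v₀² + 2aΔx → Δx = (0² − 5.50²)/(2·-1.5) = 10.1 m
Total time = 3.67 + 7.45 + 3.67 = 14.8 s

14.8 s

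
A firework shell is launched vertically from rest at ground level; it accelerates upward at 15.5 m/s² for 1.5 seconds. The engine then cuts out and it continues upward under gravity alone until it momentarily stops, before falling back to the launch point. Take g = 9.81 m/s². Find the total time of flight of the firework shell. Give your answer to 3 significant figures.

Phase 1 (powered ascent): v₀ = 0 m/s, a = 15.5 m/s².
v = v₀ + at = 0 + (15.5)(1.5) = 23.2 m/s
Δx = v₀t + ½at² = 0·1.5 + 0.5·15.5·1.5² = 17.4 m

Phase 2 (coasting upward): v₀ = 23.2 m/s, a = -9.81 m/s².
v = v₀ + at → t = (0 − 23.2) / -9.81 = 2.37 s
v² = v₀² + 2aΔx → Δx = (0² − 23.2²)/(2·-9.81) = 27.6 m

Phase 3 (free fall): v₀ = 0 m/s, a = -9.81 m/s².
Falls 45.0 m from rest: t = √(2·45.0/9.81) = 3.03 s; v = g·t = 29.7 m/s.
Total time = 1.50 + 2.37 + 3.03 = 6.90 s

6.90 s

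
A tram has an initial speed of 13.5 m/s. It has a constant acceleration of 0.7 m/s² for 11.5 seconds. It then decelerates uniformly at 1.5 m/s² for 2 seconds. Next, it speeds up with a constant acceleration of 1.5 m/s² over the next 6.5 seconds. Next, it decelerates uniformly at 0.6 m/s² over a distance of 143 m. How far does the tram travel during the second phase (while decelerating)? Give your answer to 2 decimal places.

Phase 1 (accelerating): v₀ = 13.5 m/s, a = 0.7 m/s².
v = v₀ + at = 13.5 + (0.7)(11.5) = 21.5 m/s
Δx = v₀t + ½at² = 13.5·11.5 + 0.5·0.7·11.5² = 202 m

Phase 2 (decelerating): v₀ = 21.5 m/s, a = -1.5 m/s².
v = v₀ + at = 21.5 + (-1.5)(2) = 18.5 m/s
Δx = v₀t + ½at² = 21.5·2 + 0.5·-1.5·2² = 40.1 m
Distance in phase 2 = 40.1 m

40.10 m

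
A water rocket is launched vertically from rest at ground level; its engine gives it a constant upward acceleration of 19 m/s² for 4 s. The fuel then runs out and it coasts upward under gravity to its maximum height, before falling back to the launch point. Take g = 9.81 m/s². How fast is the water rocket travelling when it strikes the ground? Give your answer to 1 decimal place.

Phase 1 (powered ascent): v₀ = 0 m/s, a = 19 m/s².
v = v₀ + at = 0 + (19)(4) = 76.0 m/s
Δx = v₀t + ½at² = 0·4 + 0.5·19·4² = 152 m

Phase 2 (coasting upward): v₀ = 76.0 m/s, a = -9.81 m/s².
v = v₀ + at → t = (0 − 76.0) / -9.81 = 7.75 s
v² = v₀² + 2aΔx → Δx = (0² − 76.0²)/(2·-9.81) = 294 m

Phase 3 (free fall): v₀ = 0 m/s, a = -9.81 m/s².
Falls 446 m from rest: t = √(2·446/9.81) = 9.54 s; v = g·t = 93.6 m/s.
Impact speed = 93.6 m/s

93.6 m/s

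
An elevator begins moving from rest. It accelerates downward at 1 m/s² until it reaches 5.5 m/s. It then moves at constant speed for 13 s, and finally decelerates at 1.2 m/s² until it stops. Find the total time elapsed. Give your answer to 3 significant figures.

23.1 s

Phase 1 (accelerating): v₀ = 0 m/s, a = 1 m/s².
v = v₀ + at → t = (5.5 − 0) / 1 = 5.50 s
v² = v₀² + 2aΔx → Δx = (5.5² − 0²)/(2·1) = 15.1 m

Phase 2 (constant speed): v₀ = 5.50 m/s, a = 0 m/s².
v = v₀ + at = 5.50 + (0)(13) = 5.50 m/s
Δx = v₀t + ½at² = 5.50·13 + 0.5·0·13² = 71.5 m

Phase 3 (decelerating): v₀ = 5.50 m/s, a = -1.2 m/s².
v = v₀ + at → t = (0 − 5.50) / -1.2 = 4.58 s
v² = v₀² + 2aΔx → Δx = (0² − 5.50²)/(2·-1.2) = 12.6 m
Total time = 5.50 + 13.0 + 4.58 = 23.1 s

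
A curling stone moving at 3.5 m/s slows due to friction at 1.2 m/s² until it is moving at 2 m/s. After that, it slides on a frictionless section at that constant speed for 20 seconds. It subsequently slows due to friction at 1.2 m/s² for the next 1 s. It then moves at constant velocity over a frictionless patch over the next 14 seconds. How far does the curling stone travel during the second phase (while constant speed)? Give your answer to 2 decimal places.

Phase 1 (decelerating): v₀ = 3.50 m/s, a = -1.2 m/s².
v = v₀ + at → t = (2 − 3.50) / -1.2 = 1.25 s
v² = v₀² + 2aΔx → Δx = (2² − 3.50²)/(2·-1.2) = 3.44 m

Phase 2 (constant speed): v₀ = 2.00 m/s, a = 0 m/s².
v = v₀ + at = 2.00 + (0)(20) = 2.00 m/s
Δx = v₀t + ½at² = 2.00·20 + 0.5·0·20² = 40.0 m
Distance in phase 2 = 40.0 m

40.00 m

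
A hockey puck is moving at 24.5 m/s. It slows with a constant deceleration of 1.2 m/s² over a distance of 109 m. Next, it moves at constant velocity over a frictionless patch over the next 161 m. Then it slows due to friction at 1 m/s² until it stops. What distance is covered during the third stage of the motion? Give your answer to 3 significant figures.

169 m

Phase 1 (decelerating): v₀ = 24.5 m/s, a = -1.2 m/s².
v² = v₀² + 2aΔx = 24.5² + 2·-1.2·109 = 339 → v = 18.4 m/s
t = (v − v₀)/a = (18.4 − 24.5)/-1.2 = 5.08 s

Phase 2 (constant speed): v₀ = 18.4 m/s, a = 0 m/s².
Constant speed: t = d/v = 161/18.4 = 8.75 s

Phase 3 (decelerating): v₀ = 18.4 m/s, a = -1 m/s².
v = v₀ + at → t = (0 − 18.4) / -1 = 18.4 s
v² = v₀² + 2aΔx → Δx = (0² − 18.4²)/(2·-1) = 169 m
Distance in phase 3 = 169 m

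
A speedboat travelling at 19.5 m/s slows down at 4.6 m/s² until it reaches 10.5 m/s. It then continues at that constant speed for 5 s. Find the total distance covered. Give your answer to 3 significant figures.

81.8 m

Phase 1 (decelerating): v₀ = 19.5 m/s, a = -4.6 m/s².
v = v₀ + at → t = (10.5 − 19.5) / -4.6 = 1.96 s
v² = v₀² + 2aΔx → Δx = (10.5² − 19.5²)/(2·-4.6) = 29.3 m

Phase 2 (constant speed): v₀ = 10.5 m/s, a = 0 m/s².
v = v₀ + at = 10.5 + (0)(5) = 10.5 m/s
Δx = v₀t + ½at² = 10.5·5 + 0.5·0·5² = 52.5 m
Total distance = 29.3 + 52.5 = 81.8 m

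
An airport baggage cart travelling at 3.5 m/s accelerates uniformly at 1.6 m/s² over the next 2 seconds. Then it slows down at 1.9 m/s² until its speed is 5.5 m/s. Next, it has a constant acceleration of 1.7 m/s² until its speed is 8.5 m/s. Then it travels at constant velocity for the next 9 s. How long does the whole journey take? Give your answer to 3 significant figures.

13.4 s

Phase 1 (accelerating): v₀ = 3.50 m/s, a = 1.6 m/s².
v = v₀ + at = 3.50 + (1.6)(2) = 6.70 m/s
Δx = v₀t + ½at² = 3.50·2 + 0.5·1.6·2² = 10.2 m

Phase 2 (decelerating): v₀ = 6.70 m/s, a = -1.9 m/s².
v = v₀ + at → t = (5.5 − 6.70) / -1.9 = 0.632 s
v² = v₀² + 2aΔx → Δx = (5.5² − 6.70²)/(2·-1.9) = 3.85 m

Phase 3 (accelerating): v₀ = 5.50 m/s, a = 1.7 m/s².
v = v₀ + at → t = (8.5 − 5.50) / 1.7 = 1.76 s
v² = v₀² + 2aΔx → Δx = (8.5² − 5.50²)/(2·1.7) = 12.4 m

Phase 4 (constant speed): v₀ = 8.50 m/s, a = 0 m/s².
v = v₀ + at = 8.50 + (0)(9) = 8.50 m/s
Δx = v₀t + ½at² = 8.50·9 + 0.5·0·9² = 76.5 m
Total time = 2.00 + 0.632 + 1.76 + 9.00 = 13.4 s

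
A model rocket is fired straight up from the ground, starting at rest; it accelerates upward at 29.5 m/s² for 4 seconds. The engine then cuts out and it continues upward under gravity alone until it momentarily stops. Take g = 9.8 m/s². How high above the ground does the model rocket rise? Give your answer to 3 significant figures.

Phase 1 (powered ascent): v₀ = 0 m/s, a = 29.5 m/s².
v = v₀ + at = 0 + (29.5)(4) = 118 m/s
Δx = v₀t + ½at² = 0·4 + 0.5·29.5·4² = 236 m

Phase 2 (coasting upward): v₀ = 118 m/s, a = -9.8 m/s².
v = v₀ + at → t = (0 − 118) / -9.8 = 12.0 s
v² = v₀² + 2aΔx → Δx = (0² − 118²)/(2·-9.8) = 710 m
Maximum height = 236 + 710 = 946 m

946 m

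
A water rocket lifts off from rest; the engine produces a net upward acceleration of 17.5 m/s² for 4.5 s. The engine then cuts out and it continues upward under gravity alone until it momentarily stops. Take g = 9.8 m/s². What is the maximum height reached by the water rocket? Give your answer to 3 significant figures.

Phase 1 (powered ascent): v₀ = 0 m/s, a = 17.5 m/s².
v = v₀ + at = 0 + (17.5)(4.5) = 78.8 m/s
Δx = v₀t + ½at² = 0·4.5 + 0.5·17.5·4.5² = 177 m

Phase 2 (coasting upward): v₀ = 78.8 m/s, a = -9.8 m/s².
v = v₀ + at → t = (0 − 78.8) / -9.8 = 8.04 s
v² = v₀² + 2aΔx → Δx = (0² − 78.8²)/(2·-9.8) = 316 m
Maximum height = 177 + 316 = 494 m

494 m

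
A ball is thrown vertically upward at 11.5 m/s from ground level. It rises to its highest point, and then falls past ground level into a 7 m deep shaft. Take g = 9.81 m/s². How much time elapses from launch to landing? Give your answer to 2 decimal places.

2.85 s

Phase 1 (rising): v₀ = 11.5 m/s, a = -9.81 m/s².
v = v₀ + at → t = (0 − 11.5) / -9.81 = 1.17 s
v² = v₀² + 2aΔx → Δx = (0² − 11.5²)/(2·-9.81) = 6.74 m

Phase 2 (falling): v₀ = 0 m/s, a = -9.81 m/s².
Falls 13.7 m from rest: t = √(2·13.7/9.81) = 1.67 s; v = g·t = 16.4 m/s.
Total time = 1.17 + 1.67 = 2.85 s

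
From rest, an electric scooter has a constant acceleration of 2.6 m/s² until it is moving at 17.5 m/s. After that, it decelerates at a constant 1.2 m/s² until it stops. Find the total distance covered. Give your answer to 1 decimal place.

Phase 1 (accelerating): v₀ = 0 m/s, a = 2.6 m/s².
v = v₀ + at → t = (17.5 − 0) / 2.6 = 6.73 s
v² = v₀² + 2aΔx → Δx = (17.5² − 0²)/(2·2.6) = 58.9 m

Phase 2 (decelerating): v₀ = 17.5 m/s, a = -1.2 m/s².
v = v₀ + at → t = (0 − 17.5) / -1.2 = 14.6 s
v² = v₀² + 2aΔx → Δx = (0² − 17.5²)/(2·-1.2) = 128 m
Total distance = 58.9 + 128 = 186 m

186.5 m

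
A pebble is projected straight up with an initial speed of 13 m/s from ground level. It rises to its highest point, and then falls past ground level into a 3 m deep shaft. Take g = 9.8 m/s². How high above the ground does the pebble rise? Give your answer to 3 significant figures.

8.62 m

Phase 1 (rising): v₀ = 13.0 m/s, a = -9.8 m/s².
v = v₀ + at → t = (0 − 13.0) / -9.8 = 1.33 s
v² = v₀² + 2aΔx → Δx = (0² − 13.0²)/(2·-9.8) = 8.62 m
Maximum height = 8.62 m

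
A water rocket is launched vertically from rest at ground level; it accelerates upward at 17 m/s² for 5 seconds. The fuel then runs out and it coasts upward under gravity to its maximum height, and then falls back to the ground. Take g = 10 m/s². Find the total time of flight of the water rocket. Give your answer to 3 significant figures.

Phase 1 (powered ascent): v₀ = 0 m/s, a = 17 m/s².
v = v₀ + at = 0 + (17)(5) = 85.0 m/s
Δx = v₀t + ½at² = 0·5 + 0.5·17·5² = 212 m

Phase 2 (coasting upward): v₀ = 85.0 m/s, a = -10 m/s².
v = v₀ + at → t = (0 − 85.0) / -10 = 8.50 s
v² = v₀² + 2aΔx → Δx = (0² − 85.0²)/(2·-10) = 361 m

Phase 3 (free fall): v₀ = 0 m/s, a = -10 m/s².
Falls 574 m from rest: t = √(2·574/10) = 10.7 s; v = g·t = 107 m/s.
Total time = 5.00 + 8.50 + 10.7 = 24.2 s

24.2 s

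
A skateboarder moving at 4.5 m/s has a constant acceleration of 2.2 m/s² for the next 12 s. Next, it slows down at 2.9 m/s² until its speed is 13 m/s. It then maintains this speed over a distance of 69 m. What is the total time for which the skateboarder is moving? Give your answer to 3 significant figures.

Phase 1 (accelerating): v₀ = 4.50 m/s, a = 2.2 m/s².
v = v₀ + at = 4.50 + (2.2)(12) = 30.9 m/s
Δx = v₀t + ½at² = 4.50·12 + 0.5·2.2·12² = 212 m

Phase 2 (decelerating): v₀ = 30.9 m/s, a = -2.9 m/s².
v = v₀ + at → t = (13 − 30.9) / -2.9 = 6.17 s
v² = v₀² + 2aΔx → Δx = (13² − 30.9²)/(2·-2.9) = 135 m

Phase 3 (constant speed): v₀ = 13.0 m/s, a = 0 m/s².
Constant speed: t = d/v = 69/13.0 = 5.31 s
Total time = 12.0 + 6.17 + 5.31 = 23.5 s

23.5 s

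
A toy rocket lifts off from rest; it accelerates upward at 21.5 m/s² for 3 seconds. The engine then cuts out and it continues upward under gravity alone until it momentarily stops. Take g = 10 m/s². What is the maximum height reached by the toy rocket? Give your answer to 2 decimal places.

Phase 1 (powered ascent): v₀ = 0 m/s, a = 21.5 m/s².
v = v₀ + at = 0 + (21.5)(3) = 64.5 m/s
Δx = v₀t + ½at² = 0·3 + 0.5·21.5·3² = 96.8 m

Phase 2 (coasting upward): v₀ = 64.5 m/s, a = -10 m/s².
v = v₀ + at → t = (0 − 64.5) / -10 = 6.45 s
v² = v₀² + 2aΔx → Δx = (0² − 64.5²)/(2·-10) = 208 m
Maximum height = 96.8 + 208 = 305 m

304.76 m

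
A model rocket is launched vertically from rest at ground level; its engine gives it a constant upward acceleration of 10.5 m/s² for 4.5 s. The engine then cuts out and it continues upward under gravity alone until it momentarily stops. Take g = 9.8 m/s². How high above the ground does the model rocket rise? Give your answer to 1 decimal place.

Phase 1 (powered ascent): v₀ = 0 m/s, a = 10.5 m/s².
v = v₀ + at = 0 + (10.5)(4.5) = 47.2 m/s
Δx = v₀t + ½at² = 0·4.5 + 0.5·10.5·4.5² = 106 m

Phase 2 (coasting upward): v₀ = 47.2 m/s, a = -9.8 m/s².
v = v₀ + at → t = (0 − 47.2) / -9.8 = 4.82 s
v² = v₀² + 2aΔx → Δx = (0² − 47.2²)/(2·-9.8) = 114 m
Maximum height = 106 + 114 = 220 m

220.2 m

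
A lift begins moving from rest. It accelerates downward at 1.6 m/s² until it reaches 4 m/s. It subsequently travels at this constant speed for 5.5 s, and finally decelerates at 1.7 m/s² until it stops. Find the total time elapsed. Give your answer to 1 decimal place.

10.4 s

Phase 1 (accelerating): v₀ = 0 m/s, a = 1.6 m/s².
v = v₀ + at → t = (4 − 0) / 1.6 = 2.50 s
v² = v₀² + 2aΔx → Δx = (4² − 0²)/(2·1.6) = 5.00 m

Phase 2 (constant speed): v₀ = 4.00 m/s, a = 0 m/s².
v = v₀ + at = 4.00 + (0)(5.5) = 4.00 m/s
Δx = v₀t + ½at² = 4.00·5.5 + 0.5·0·5.5² = 22.0 m

Phase 3 (decelerating): v₀ = 4.00 m/s, a = -1.7 m/s².
v = v₀ + at → t = (0 − 4.00) / -1.7 = 2.35 s
v² = v₀² + 2aΔx → Δx = (0² − 4.00²)/(2·-1.7) = 4.71 m
Total time = 2.50 + 5.50 + 2.35 = 10.4 s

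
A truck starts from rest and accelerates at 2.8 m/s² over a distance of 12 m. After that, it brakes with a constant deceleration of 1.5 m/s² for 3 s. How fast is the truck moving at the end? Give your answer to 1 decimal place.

3.7 m/s

Phase 1 (accelerating): v₀ = 0 m/s, a = 2.8 m/s².
v² = v₀² + 2aΔx = 0² + 2·2.8·12 = 67.2 → v = 8.20 m/s
t = (v − v₀)/a = (8.20 − 0)/2.8 = 2.93 s

Phase 2 (decelerating): v₀ = 8.20 m/s, a = -1.5 m/s².
v = v₀ + at = 8.20 + (-1.5)(3) = 3.70 m/s
Δx = v₀t + ½at² = 8.20·3 + 0.5·-1.5·3² = 17.8 m
Final speed = 3.70 m/s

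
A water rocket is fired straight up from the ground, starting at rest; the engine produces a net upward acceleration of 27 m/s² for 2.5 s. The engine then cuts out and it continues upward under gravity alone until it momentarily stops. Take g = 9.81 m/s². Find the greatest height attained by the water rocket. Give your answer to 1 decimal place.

Phase 1 (powered ascent): v₀ = 0 m/s, a = 27 m/s².
v = v₀ + at = 0 + (27)(2.5) = 67.5 m/s
Δx = v₀t + ½at² = 0·2.5 + 0.5·27·2.5² = 84.4 m

Phase 2 (coasting upward): v₀ = 67.5 m/s, a = -9.81 m/s².
v = v₀ + at → t = (0 − 67.5) / -9.81 = 6.88 s
v² = v₀² + 2aΔx → Δx = (0² − 67.5²)/(2·-9.81) = 232 m
Maximum height = 84.4 + 232 = 317 m

316.6 m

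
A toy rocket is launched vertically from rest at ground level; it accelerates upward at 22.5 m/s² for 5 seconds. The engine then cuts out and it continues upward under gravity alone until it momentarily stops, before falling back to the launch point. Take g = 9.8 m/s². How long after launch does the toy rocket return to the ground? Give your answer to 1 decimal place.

Phase 1 (powered ascent): v₀ = 0 m/s, a = 22.5 m/s².
v = v₀ + at = 0 + (22.5)(5) = 112 m/s
Δx = v₀t + ½at² = 0·5 + 0.5·22.5·5² = 281 m

Phase 2 (coasting upward): v₀ = 112 m/s, a = -9.8 m/s².
v = v₀ + at → t = (0 − 112) / -9.8 = 11.5 s
v² = v₀² + 2aΔx → Δx = (0² − 112²)/(2·-9.8) = 646 m

Phase 3 (free fall): v₀ = 0 m/s, a = -9.8 m/s².
Falls 927 m from rest: t = √(2·927/9.8) = 13.8 s; v = g·t = 135 m/s.
Total time = 5.00 + 11.5 + 13.8 = 30.2 s

30.2 s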